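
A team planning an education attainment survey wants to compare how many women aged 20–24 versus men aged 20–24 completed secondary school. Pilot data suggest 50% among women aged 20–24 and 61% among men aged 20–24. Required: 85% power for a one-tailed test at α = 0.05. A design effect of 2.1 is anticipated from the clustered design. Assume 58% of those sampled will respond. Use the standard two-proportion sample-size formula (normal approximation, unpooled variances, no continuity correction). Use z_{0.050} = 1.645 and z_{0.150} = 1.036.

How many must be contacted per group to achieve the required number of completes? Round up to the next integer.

n = (z_α + z_β)² · [p₁(1−p₁) + p₂(1−p₂)] / (p₁ − p₂)²
  = (1.645 + 1.036)² · (0.50·0.50 + 0.61·0.39) / (-0.11)²
  = (2.681)² · (0.2500 + 0.2379) / 0.0121
  = 7.1878 · 0.4879 / 0.0121
  = 289.83
Design effect: 2.1 × 289.83 = 608.64.
Adjust for 58% response: 608.64 / 0.58 = 1049.37.
Round up → n = 1050 per group.

n = 1050 per group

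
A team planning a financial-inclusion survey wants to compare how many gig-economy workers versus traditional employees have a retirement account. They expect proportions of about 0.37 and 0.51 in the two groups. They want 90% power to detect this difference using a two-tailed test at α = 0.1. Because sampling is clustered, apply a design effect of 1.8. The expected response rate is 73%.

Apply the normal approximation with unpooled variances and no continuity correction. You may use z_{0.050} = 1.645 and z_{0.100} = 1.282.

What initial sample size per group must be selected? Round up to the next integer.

n = 521 per group

n = (z_{α/2} + z_β)² · [p₁(1−p₁) + p₂(1−p₂)] / (p₁ − p₂)²
  = (1.645 + 1.282)² · (0.37·0.63 + 0.51·0.49) / (-0.14)²
  = (2.927)² · (0.2331 + 0.2499) / 0.0196
  = 8.5673 · 0.4830 / 0.0196
  = 211.12
Design effect: 1.8 × 211.12 = 380.02.
Adjust for 73% response: 380.02 / 0.73 = 520.58.
Round up → n = 521 per group.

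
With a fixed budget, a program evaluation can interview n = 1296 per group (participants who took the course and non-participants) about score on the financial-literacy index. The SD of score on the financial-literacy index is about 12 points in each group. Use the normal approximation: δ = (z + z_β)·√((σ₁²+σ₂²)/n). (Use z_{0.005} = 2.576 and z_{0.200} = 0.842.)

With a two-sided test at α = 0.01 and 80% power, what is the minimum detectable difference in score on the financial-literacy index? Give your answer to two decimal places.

Minimum detectable difference ≈ 1.61 points

δ = (z_{α/2} + z_β) · √((σ₁²+σ₂²)/n)
  = (2.576 + 0.842) · √(288/1296)
  = 3.418 · √0.22222
  = 3.418 · 0.4714
  = 1.6113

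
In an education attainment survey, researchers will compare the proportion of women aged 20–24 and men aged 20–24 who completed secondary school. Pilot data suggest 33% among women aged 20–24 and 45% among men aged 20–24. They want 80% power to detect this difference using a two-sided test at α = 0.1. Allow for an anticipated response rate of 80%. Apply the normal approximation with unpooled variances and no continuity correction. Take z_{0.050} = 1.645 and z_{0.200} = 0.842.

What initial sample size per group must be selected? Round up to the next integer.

n = (z_{α/2} + z_β)² · [p₁(1−p₁) + p₂(1−p₂)] / (p₁ − p₂)²
  = (1.645 + 0.842)² · (0.33·0.67 + 0.45·0.55) / (-0.12)²
  = (2.487)² · (0.2211 + 0.2475) / 0.0144
  = 6.1852 · 0.4686 / 0.0144
  = 201.28
Adjust for 80% response: 201.28 / 0.80 = 251.59.
Round up → n = 252 per group.

n = 252 per group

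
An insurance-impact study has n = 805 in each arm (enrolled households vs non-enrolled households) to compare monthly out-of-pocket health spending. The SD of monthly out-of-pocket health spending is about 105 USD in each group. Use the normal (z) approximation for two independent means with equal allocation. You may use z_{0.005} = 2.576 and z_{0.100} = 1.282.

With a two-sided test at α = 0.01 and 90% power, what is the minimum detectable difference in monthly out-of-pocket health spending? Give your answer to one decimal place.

Minimum detectable difference ≈ 20.2 USD

δ = (z_{α/2} + z_β) · √((σ₁²+σ₂²)/n)
  = (2.576 + 1.282) · √(22050/805)
  = 3.858 · √27.3913
  = 3.858 · 5.2337
  = 20.1915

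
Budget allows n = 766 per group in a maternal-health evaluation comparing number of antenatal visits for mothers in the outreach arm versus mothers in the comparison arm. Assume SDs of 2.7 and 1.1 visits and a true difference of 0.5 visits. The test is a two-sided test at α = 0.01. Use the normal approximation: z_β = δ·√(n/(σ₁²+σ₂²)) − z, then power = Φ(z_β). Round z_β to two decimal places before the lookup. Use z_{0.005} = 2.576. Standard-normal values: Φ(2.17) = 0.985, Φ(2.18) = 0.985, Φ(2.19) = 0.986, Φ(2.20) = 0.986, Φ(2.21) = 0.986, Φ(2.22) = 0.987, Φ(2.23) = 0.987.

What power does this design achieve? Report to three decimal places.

z_β = δ·√(n/(σ₁²+σ₂²)) − z_{α/2}
    = 0.5 · √(766/8.5) − 2.576
    = 0.5 · 9.49303 − 2.576
    = 4.7465 − 2.576 = 2.1705 → 2.17
Power = Φ(2.17) = 0.985.

Power ≈ 0.985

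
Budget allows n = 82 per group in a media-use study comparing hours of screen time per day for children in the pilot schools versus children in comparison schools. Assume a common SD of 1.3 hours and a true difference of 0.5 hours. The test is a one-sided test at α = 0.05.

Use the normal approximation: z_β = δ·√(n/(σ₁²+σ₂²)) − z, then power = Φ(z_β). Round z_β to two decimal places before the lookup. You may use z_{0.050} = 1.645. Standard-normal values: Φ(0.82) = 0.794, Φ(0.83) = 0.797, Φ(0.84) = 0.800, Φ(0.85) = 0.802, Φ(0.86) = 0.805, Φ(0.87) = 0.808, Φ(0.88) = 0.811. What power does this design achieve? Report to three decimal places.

Power ≈ 0.794

z_β = δ·√(n/(σ₁²+σ₂²)) − z_α
    = 0.5 · √(82/3.38) − 1.645
    = 0.5 · 4.92548 − 1.645
    = 2.4627 − 1.645 = 0.8177 → 0.82
Power = Φ(0.82) = 0.794.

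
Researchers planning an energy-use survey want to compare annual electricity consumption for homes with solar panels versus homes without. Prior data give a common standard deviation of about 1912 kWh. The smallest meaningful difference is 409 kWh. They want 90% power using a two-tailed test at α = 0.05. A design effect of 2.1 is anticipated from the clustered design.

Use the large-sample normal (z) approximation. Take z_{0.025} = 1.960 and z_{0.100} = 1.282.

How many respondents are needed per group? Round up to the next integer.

n = (z_{α/2} + z_β)² · (σ₁² + σ₂²) / δ²
  = (1.960 + 1.282)² · (2·1912² = 7311488) / 409²
  = 10.5106 · 7311488 / 167281
  = 459.39
Design effect: 2.1 × 459.39 = 964.73.
Round up → n = 965 per group.

n = 965 per group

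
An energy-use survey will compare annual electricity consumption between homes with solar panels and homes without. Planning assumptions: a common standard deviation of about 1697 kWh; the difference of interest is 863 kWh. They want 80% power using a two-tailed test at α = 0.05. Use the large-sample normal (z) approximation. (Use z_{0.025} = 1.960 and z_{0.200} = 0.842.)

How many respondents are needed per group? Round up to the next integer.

n = (z_{α/2} + z_β)² · (σ₁² + σ₂²) / δ²
  = (1.960 + 0.842)² · (2·1697² = 5759618) / 863²
  = 7.8512 · 5759618 / 744769
  = 60.72
Round up → n = 61 per group.

n = 61 per group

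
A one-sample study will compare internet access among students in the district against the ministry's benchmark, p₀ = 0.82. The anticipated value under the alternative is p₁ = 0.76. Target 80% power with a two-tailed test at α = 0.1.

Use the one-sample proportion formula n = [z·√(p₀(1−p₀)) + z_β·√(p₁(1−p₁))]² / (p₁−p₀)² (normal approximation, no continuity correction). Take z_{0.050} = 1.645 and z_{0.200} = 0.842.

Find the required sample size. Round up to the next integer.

n = [z_{α/2}·√(p₀q₀) + z_β·√(p₁q₁)]² / (p₁ − p₀)²
  = [1.645·√(0.82·0.18) + 0.842·√(0.76·0.24)]² / (-0.06)²
  = [1.645·0.3842 + 0.842·0.4271]² / 0.0036
  = [0.9916]² / 0.0036
  = 273.13
Round up → n = 274.

n = 274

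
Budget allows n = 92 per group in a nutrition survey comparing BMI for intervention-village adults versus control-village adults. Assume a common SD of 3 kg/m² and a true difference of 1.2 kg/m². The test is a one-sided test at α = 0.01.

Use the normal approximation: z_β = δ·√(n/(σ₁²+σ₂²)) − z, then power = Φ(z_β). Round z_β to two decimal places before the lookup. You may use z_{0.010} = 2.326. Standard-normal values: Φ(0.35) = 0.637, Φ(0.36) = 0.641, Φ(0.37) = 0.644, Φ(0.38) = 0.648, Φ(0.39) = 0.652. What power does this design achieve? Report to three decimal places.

z_β = δ·√(n/(σ₁²+σ₂²)) − z_α
    = 1.2 · √(92/18) − 2.326
    = 1.2 · 2.26078 − 2.326
    = 2.7129 − 2.326 = 0.3869 → 0.39
Power = Φ(0.39) = 0.652.

Power ≈ 0.652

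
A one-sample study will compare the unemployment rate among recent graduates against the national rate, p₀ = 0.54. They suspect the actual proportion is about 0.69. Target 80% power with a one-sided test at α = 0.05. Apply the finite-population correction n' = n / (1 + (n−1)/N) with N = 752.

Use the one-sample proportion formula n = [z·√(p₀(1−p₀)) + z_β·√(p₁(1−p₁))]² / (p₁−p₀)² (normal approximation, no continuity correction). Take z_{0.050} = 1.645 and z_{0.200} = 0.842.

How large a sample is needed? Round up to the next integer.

n = [z_α·√(p₀q₀) + z_β·√(p₁q₁)]² / (p₁ − p₀)²
  = [1.645·√(0.54·0.46) + 0.842·√(0.69·0.31)]² / (0.15)²
  = [1.645·0.4984 + 0.842·0.4625]² / 0.0225
  = [1.2093]² / 0.0225
  = 64.99
Finite-population correction (N = 752): 64.99 / (1 + (64.99 − 1)/752) = 59.90.
Round up → n = 60.

n = 60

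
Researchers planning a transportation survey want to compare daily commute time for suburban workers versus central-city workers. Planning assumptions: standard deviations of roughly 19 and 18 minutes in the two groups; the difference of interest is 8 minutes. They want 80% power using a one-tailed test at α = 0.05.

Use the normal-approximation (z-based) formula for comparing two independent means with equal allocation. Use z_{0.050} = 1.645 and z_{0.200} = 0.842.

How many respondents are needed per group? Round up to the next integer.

n = 67 per group

n = (z_α + z_β)² · (σ₁² + σ₂²) / δ²
  = (1.645 + 0.842)² · (19² + 18² = 685) / 8²
  = 6.1852 · 685 / 64
  = 66.20
Round up → n = 67 per group.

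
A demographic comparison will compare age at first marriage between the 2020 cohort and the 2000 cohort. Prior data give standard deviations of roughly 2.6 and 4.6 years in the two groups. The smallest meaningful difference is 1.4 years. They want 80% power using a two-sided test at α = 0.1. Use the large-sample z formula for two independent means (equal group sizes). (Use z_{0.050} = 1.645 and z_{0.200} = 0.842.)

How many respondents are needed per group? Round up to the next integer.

n = 89 per group

n = (z_{α/2} + z_β)² · (σ₁² + σ₂²) / δ²
  = (1.645 + 0.842)² · (2.6² + 4.6² = 27.92) / 1.4²
  = 6.1852 · 27.92 / 1.96
  = 88.11
Round up → n = 89 per group.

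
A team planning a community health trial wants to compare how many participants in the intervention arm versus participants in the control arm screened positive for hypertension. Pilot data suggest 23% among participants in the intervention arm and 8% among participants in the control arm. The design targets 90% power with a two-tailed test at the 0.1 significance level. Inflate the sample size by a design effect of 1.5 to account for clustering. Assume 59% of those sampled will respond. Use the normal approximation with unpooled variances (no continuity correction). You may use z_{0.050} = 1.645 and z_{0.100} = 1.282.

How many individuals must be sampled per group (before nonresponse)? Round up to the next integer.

n = 243 per group

n = (z_{α/2} + z_β)² · [p₁(1−p₁) + p₂(1−p₂)] / (p₁ − p₂)²
  = (1.645 + 1.282)² · (0.23·0.77 + 0.08·0.92) / (0.15)²
  = (2.927)² · (0.1771 + 0.0736) / 0.0225
  = 8.5673 · 0.2507 / 0.0225
  = 95.46
Design effect: 1.5 × 95.46 = 143.19.
Adjust for 59% response: 143.19 / 0.59 = 242.69.
Round up → n = 243 per group.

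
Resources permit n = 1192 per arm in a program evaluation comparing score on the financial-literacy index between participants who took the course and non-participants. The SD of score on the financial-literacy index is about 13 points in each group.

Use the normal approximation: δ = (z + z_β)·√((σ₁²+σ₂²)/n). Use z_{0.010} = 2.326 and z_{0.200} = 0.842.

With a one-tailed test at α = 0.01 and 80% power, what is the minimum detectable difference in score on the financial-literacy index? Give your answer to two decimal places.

δ = (z_α + z_β) · √((σ₁²+σ₂²)/n)
  = (2.326 + 0.842) · √(338/1192)
  = 3.168 · √0.28356
  = 3.168 · 0.5325
  = 1.6870

Minimum detectable difference ≈ 1.69 points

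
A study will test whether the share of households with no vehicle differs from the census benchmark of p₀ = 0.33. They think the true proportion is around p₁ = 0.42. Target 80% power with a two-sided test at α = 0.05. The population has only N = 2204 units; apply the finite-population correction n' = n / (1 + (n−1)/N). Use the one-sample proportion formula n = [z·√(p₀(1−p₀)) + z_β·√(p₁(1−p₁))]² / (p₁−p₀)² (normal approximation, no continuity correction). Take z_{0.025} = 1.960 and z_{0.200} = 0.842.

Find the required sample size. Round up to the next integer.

n = [z_{α/2}·√(p₀q₀) + z_β·√(p₁q₁)]² / (p₁ − p₀)²
  = [1.960·√(0.33·0.67) + 0.842·√(0.42·0.58)]² / (0.09)²
  = [1.960·0.4702 + 0.842·0.4936]² / 0.0081
  = [1.3372]² / 0.0081
  = 220.75
Finite-population correction (N = 2204): 220.75 / (1 + (220.75 − 1)/2204) = 200.74.
Round up → n = 201.

n = 201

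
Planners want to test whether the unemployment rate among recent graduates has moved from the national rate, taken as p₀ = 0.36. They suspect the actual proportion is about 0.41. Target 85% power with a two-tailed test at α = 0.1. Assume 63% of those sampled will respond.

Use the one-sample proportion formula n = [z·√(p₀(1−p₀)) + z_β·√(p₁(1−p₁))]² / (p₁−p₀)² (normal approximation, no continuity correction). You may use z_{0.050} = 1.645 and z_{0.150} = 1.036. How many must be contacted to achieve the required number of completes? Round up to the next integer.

n = 1072

n = [z_{α/2}·√(p₀q₀) + z_β·√(p₁q₁)]² / (p₁ − p₀)²
  = [1.645·√(0.36·0.64) + 1.036·√(0.41·0.59)]² / (0.05)²
  = [1.645·0.4800 + 1.036·0.4918]² / 0.0025
  = [1.2991]² / 0.0025
  = 675.11
Adjust for 63% response: 675.11 / 0.63 = 1071.60.
Round up → n = 1072.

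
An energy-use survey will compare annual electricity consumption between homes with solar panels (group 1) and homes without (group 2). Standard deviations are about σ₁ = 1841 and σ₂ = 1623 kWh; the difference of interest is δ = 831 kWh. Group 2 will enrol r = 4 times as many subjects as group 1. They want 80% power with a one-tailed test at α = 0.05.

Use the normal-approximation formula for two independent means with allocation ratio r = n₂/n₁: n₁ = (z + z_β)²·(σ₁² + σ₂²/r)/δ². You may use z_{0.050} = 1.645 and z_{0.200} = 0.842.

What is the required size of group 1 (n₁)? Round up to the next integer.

n₁ = (z_α + z_β)² · (σ₁² + σ₂²/r) / δ²
   = (1.645 + 0.842)² · (1841² + 1623²/4) / 831²
   = 6.1852 · (3389281 + 658532.2) / 690561
   = 6.1852 · 4047813.2 / 690561
   = 36.26
Round up → n₁ = 37; n₂ = r·n₁ = 4 × 37 = 148.

n₁ = 37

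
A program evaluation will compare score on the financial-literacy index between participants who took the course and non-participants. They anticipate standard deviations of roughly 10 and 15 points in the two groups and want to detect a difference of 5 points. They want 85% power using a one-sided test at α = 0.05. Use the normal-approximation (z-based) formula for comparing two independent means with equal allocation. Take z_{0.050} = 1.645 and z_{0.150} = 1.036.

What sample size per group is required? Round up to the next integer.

n = 94 per group

n = (z_α + z_β)² · (σ₁² + σ₂²) / δ²
  = (1.645 + 1.036)² · (10² + 15² = 325) / 5²
  = 7.1878 · 325 / 25
  = 93.44
Round up → n = 94 per group.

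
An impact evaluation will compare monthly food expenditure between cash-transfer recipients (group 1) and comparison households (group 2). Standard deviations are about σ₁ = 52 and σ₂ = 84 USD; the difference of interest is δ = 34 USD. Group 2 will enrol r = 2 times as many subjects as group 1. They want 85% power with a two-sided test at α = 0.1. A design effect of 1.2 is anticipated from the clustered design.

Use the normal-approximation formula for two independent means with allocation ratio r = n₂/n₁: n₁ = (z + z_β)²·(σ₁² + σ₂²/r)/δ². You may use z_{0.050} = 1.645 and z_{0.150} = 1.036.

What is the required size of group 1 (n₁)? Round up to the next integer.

n₁ = (z_{α/2} + z_β)² · (σ₁² + σ₂²/r) / δ²
   = (1.645 + 1.036)² · (52² + 84²/2) / 34²
   = 7.1878 · (2704 + 3528) / 1156
   = 7.1878 · 6232 / 1156
   = 38.75
Design effect: 1.2 × 38.75 = 46.50.
Round up → n₁ = 47; n₂ = r·n₁ = 2 × 47 = 94.

n₁ = 47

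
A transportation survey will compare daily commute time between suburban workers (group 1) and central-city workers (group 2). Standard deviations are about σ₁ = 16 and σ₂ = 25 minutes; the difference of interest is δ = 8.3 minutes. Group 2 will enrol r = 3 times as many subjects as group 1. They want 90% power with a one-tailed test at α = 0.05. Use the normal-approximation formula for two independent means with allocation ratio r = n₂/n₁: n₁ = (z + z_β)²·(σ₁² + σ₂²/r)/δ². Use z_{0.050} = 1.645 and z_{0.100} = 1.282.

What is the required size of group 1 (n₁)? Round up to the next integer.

n₁ = 58

n₁ = (z_α + z_β)² · (σ₁² + σ₂²/r) / δ²
   = (1.645 + 1.282)² · (16² + 25²/3) / 8.3²
   = 8.5673 · (256 + 208.3333) / 68.89
   = 8.5673 · 464.3333 / 68.89
   = 57.75
Round up → n₁ = 58; n₂ = r·n₁ = 3 × 58 = 174.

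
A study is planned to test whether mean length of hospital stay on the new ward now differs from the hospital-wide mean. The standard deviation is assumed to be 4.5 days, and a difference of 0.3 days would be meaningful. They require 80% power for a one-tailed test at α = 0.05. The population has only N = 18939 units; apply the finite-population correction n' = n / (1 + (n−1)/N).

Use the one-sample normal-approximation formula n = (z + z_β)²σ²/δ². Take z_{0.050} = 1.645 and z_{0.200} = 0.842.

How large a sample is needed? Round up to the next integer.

n = 1297

n = (z_α + z_β)² · σ² / δ²
  = (1.645 + 0.842)² · 4.5² / 0.3²
  = 6.1852 · 20.25 / 0.09
  = 1391.66
Finite-population correction (N = 18939): 1391.66 / (1 + (1391.66 − 1)/18939) = 1296.47.
Round up → n = 1297.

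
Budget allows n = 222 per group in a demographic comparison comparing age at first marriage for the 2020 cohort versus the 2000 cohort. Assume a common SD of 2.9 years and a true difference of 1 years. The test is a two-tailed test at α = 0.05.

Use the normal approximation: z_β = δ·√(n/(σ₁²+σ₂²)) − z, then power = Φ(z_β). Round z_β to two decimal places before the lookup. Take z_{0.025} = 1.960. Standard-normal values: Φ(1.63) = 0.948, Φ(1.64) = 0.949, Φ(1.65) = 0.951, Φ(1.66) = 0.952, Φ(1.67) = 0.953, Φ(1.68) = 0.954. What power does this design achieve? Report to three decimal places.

Power ≈ 0.953

z_β = δ·√(n/(σ₁²+σ₂²)) − z_{α/2}
    = 1 · √(222/16.82) − 1.960
    = 1 · 3.63298 − 1.960
    = 3.6330 − 1.960 = 1.6730 → 1.67
Power = Φ(1.67) = 0.953.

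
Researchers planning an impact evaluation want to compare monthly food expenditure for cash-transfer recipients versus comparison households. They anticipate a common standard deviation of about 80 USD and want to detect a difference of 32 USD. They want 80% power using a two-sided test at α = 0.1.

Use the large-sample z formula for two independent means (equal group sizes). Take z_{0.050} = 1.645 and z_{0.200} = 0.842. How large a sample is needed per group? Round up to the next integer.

n = (z_{α/2} + z_β)² · (σ₁² + σ₂²) / δ²
  = (1.645 + 0.842)² · (2·80² = 12800) / 32²
  = 6.1852 · 12800 / 1024
  = 77.31
Round up → n = 78 per group.

n = 78 per group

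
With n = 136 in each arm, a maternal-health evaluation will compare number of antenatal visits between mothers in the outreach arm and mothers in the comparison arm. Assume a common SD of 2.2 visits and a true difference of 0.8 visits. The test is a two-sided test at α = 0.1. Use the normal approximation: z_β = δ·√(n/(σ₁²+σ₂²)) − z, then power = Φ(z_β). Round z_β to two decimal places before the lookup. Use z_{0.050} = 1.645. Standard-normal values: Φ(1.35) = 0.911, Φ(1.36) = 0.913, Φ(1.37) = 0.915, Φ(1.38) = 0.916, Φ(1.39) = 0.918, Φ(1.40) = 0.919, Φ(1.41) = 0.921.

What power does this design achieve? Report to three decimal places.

Power ≈ 0.911

z_β = δ·√(n/(σ₁²+σ₂²)) − z_{α/2}
    = 0.8 · √(136/9.68) − 1.645
    = 0.8 · 3.74828 − 1.645
    = 2.9986 − 1.645 = 1.3536 → 1.35
Power = Φ(1.35) = 0.911.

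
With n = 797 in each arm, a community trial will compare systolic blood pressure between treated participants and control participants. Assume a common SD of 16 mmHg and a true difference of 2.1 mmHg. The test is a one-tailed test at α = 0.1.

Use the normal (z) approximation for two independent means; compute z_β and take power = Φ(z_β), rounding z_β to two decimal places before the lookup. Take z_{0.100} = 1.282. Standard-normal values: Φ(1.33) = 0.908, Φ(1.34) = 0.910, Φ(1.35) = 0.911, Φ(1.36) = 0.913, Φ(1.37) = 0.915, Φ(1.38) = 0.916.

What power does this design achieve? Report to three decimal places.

Power ≈ 0.910

z_β = δ·√(n/(σ₁²+σ₂²)) − z_α
    = 2.1 · √(797/512) − 1.282
    = 2.1 · 1.24765 − 1.282
    = 2.6201 − 1.282 = 1.3381 → 1.34
Power = Φ(1.34) = 0.910.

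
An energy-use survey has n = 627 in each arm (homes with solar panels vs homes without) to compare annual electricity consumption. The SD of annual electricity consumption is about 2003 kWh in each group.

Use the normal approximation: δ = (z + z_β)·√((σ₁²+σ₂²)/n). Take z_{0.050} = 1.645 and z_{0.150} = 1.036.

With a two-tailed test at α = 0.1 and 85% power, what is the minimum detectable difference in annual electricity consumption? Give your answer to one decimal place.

Minimum detectable difference ≈ 303.3 kWh

δ = (z_{α/2} + z_β) · √((σ₁²+σ₂²)/n)
  = (1.645 + 1.036) · √(8024018/627)
  = 2.681 · √12797.5
  = 2.681 · 113.1259
  = 303.2906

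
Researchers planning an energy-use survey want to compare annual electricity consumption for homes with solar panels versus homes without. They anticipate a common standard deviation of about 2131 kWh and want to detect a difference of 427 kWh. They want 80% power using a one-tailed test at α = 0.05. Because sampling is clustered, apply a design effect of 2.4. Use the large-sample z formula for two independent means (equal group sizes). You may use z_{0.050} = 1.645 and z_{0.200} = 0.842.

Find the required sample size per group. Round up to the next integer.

n = (z_α + z_β)² · (σ₁² + σ₂²) / δ²
  = (1.645 + 0.842)² · (2·2131² = 9082322) / 427²
  = 6.1852 · 9082322 / 182329
  = 308.10
Design effect: 2.4 × 308.10 = 739.44.
Round up → n = 740 per group.

n = 740 per group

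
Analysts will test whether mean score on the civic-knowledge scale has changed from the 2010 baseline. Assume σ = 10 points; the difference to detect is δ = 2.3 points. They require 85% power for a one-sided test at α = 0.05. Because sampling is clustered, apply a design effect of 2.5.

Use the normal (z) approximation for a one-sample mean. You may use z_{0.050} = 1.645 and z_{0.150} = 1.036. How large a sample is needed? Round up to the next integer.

n = (z_α + z_β)² · σ² / δ²
  = (1.645 + 1.036)² · 10² / 2.3²
  = 7.1878 · 100 / 5.29
  = 135.87
Design effect: 2.5 × 135.87 = 339.69.
Round up → n = 340.

n = 340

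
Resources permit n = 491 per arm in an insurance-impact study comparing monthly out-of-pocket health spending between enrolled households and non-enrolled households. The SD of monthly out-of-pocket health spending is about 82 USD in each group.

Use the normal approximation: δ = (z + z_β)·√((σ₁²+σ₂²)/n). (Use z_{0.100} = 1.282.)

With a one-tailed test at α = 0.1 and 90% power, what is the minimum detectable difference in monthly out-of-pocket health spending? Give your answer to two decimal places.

δ = (z_α + z_β) · √((σ₁²+σ₂²)/n)
  = (1.282 + 1.282) · √(13448/491)
  = 2.564 · √27.389
  = 2.564 · 5.2335
  = 13.4186

Minimum detectable difference ≈ 13.42 USD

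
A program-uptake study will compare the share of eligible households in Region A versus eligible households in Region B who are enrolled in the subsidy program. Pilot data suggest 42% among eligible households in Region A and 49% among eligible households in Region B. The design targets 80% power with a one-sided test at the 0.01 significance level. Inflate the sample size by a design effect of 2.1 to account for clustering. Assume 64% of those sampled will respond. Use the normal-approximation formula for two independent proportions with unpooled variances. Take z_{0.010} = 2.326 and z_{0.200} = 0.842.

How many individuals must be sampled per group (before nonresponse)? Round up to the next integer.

n = 3317 per group

n = (z_α + z_β)² · [p₁(1−p₁) + p₂(1−p₂)] / (p₁ − p₂)²
  = (2.326 + 0.842)² · (0.42·0.58 + 0.49·0.51) / (-0.07)²
  = (3.168)² · (0.2436 + 0.2499) / 0.0049
  = 10.0362 · 0.4935 / 0.0049
  = 1010.79
Design effect: 2.1 × 1010.79 = 2122.66.
Adjust for 64% response: 2122.66 / 0.64 = 3316.66.
Round up → n = 3317 per group.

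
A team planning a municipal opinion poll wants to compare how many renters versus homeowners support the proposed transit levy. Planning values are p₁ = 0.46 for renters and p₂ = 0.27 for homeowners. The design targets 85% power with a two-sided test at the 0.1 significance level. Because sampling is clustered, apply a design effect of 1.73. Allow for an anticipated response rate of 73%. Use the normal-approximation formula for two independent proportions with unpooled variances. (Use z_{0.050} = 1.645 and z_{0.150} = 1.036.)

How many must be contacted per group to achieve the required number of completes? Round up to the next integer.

n = 211 per group

n = (z_{α/2} + z_β)² · [p₁(1−p₁) + p₂(1−p₂)] / (p₁ − p₂)²
  = (1.645 + 1.036)² · (0.46·0.54 + 0.27·0.73) / (0.19)²
  = (2.681)² · (0.2484 + 0.1971) / 0.0361
  = 7.1878 · 0.4455 / 0.0361
  = 88.70
Design effect: 1.73 × 88.70 = 153.45.
Adjust for 73% response: 153.45 / 0.73 = 210.21.
Round up → n = 211 per group.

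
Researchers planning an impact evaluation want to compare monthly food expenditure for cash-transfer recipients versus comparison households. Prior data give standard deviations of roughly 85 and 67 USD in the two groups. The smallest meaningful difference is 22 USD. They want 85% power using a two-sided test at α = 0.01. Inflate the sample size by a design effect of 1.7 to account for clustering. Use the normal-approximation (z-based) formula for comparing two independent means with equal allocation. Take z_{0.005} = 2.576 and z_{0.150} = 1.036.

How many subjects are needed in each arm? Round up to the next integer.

n = 537 per group

n = (z_{α/2} + z_β)² · (σ₁² + σ₂²) / δ²
  = (2.576 + 1.036)² · (85² + 67² = 11714) / 22²
  = 13.0465 · 11714 / 484
  = 315.76
Design effect: 1.7 × 315.76 = 536.79.
Round up → n = 537 per group.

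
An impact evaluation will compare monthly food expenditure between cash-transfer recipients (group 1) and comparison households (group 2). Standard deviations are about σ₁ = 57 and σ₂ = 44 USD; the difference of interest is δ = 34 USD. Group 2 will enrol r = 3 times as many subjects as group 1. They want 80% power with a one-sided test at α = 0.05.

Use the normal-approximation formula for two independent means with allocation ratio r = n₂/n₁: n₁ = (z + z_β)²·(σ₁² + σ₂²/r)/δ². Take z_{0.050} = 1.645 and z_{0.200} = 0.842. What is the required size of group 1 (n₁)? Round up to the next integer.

n₁ = (z_α + z_β)² · (σ₁² + σ₂²/r) / δ²
   = (1.645 + 0.842)² · (57² + 44²/3) / 34²
   = 6.1852 · (3249 + 645.3333) / 1156
   = 6.1852 · 3894.3 / 1156
   = 20.84
Round up → n₁ = 21; n₂ = r·n₁ = 3 × 21 = 63.

n₁ = 21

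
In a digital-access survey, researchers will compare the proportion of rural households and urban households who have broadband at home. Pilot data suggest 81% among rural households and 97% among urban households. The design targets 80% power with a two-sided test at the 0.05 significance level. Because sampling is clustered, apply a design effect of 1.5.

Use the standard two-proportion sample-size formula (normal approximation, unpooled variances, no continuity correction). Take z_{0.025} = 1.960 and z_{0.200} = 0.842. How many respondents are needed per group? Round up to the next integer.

n = (z_{α/2} + z_β)² · [p₁(1−p₁) + p₂(1−p₂)] / (p₁ − p₂)²
  = (1.960 + 0.842)² · (0.81·0.19 + 0.97·0.03) / (-0.16)²
  = (2.802)² · (0.1539 + 0.0291) / 0.0256
  = 7.8512 · 0.1830 / 0.0256
  = 56.12
Design effect: 1.5 × 56.12 = 84.19.
Round up → n = 85 per group.

n = 85 per group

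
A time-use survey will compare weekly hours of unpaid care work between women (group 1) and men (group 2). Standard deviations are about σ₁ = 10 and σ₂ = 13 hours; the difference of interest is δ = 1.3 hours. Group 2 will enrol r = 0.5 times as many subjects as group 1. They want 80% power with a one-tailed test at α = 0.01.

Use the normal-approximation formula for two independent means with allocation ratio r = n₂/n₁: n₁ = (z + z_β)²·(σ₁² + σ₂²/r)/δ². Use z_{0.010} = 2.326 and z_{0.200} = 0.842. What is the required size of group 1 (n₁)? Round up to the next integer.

n₁ = 2602

n₁ = (z_α + z_β)² · (σ₁² + σ₂²/r) / δ²
   = (2.326 + 0.842)² · (10² + 13²/0.5) / 1.3²
   = 10.0362 · (100 + 338) / 1.69
   = 10.0362 · 438 / 1.69
   = 2601.10
Round up → n₁ = 2602; n₂ = r·n₁ = 0.5 × 2602 = 1301.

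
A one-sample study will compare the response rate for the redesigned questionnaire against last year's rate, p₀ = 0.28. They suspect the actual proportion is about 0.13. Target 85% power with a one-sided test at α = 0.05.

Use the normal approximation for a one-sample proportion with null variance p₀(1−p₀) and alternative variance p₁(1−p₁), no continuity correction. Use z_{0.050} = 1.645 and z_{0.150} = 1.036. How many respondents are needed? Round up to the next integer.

n = [z_α·√(p₀q₀) + z_β·√(p₁q₁)]² / (p₁ − p₀)²
  = [1.645·√(0.28·0.72) + 1.036·√(0.13·0.87)]² / (-0.15)²
  = [1.645·0.4490 + 1.036·0.3363]² / 0.0225
  = [1.0870]² / 0.0225
  = 52.52
Round up → n = 53.

n = 53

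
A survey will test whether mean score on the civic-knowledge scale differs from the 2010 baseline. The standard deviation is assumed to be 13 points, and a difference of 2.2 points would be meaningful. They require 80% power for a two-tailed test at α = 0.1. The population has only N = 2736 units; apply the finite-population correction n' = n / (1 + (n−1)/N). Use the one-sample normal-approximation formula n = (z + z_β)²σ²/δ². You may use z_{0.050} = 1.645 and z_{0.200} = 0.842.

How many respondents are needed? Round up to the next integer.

n = (z_{α/2} + z_β)² · σ² / δ²
  = (1.645 + 0.842)² · 13² / 2.2²
  = 6.1852 · 169 / 4.84
  = 215.97
Finite-population correction (N = 2736): 215.97 / (1 + (215.97 − 1)/2736) = 200.24.
Round up → n = 201.

n = 201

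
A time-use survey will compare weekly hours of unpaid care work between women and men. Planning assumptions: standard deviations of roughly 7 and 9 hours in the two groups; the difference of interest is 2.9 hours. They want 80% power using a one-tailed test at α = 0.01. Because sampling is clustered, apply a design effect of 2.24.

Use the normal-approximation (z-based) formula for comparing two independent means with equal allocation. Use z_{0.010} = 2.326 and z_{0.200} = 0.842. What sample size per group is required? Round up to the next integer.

n = 348 per group

n = (z_α + z_β)² · (σ₁² + σ₂²) / δ²
  = (2.326 + 0.842)² · (7² + 9² = 130) / 2.9²
  = 10.0362 · 130 / 8.41
  = 155.14
Design effect: 2.24 × 155.14 = 347.51.
Round up → n = 348 per group.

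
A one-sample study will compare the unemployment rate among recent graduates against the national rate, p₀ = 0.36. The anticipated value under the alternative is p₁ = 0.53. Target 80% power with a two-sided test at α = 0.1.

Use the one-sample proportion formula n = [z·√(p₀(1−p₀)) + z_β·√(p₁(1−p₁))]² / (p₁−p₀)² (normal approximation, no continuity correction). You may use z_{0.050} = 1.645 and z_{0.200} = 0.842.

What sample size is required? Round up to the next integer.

n = 51

n = [z_{α/2}·√(p₀q₀) + z_β·√(p₁q₁)]² / (p₁ − p₀)²
  = [1.645·√(0.36·0.64) + 0.842·√(0.53·0.47)]² / (0.17)²
  = [1.645·0.4800 + 0.842·0.4991]² / 0.0289
  = [1.2098]² / 0.0289
  = 50.65
Round up → n = 51.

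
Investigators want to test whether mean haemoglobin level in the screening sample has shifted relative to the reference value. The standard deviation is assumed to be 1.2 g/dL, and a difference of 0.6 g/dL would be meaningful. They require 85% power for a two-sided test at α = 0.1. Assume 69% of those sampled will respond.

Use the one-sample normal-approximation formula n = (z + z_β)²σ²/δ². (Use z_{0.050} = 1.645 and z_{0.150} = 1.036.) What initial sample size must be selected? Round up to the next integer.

n = (z_{α/2} + z_β)² · σ² / δ²
  = (1.645 + 1.036)² · 1.2² / 0.6²
  = 7.1878 · 1.44 / 0.36
  = 28.75
Adjust for 69% response: 28.75 / 0.69 = 41.67.
Round up → n = 42.

n = 42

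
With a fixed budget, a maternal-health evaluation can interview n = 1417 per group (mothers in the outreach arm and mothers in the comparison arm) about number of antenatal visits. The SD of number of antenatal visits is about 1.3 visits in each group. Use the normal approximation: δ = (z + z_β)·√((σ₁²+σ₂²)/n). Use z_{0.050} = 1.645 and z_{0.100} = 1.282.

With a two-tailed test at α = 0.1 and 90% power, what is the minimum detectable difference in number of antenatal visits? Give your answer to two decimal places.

δ = (z_{α/2} + z_β) · √((σ₁²+σ₂²)/n)
  = (1.645 + 1.282) · √(3.38/1417)
  = 2.927 · √0.00239
  = 2.927 · 0.0488
  = 0.1430

Minimum detectable difference ≈ 0.14 visits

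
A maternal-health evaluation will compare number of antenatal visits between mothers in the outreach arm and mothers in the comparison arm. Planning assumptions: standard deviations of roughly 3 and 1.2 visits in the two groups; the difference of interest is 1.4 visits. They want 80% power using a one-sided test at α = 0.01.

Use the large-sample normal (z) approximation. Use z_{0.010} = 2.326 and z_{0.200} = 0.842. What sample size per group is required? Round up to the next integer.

n = (z_α + z_β)² · (σ₁² + σ₂²) / δ²
  = (2.326 + 0.842)² · (3² + 1.2² = 10.44) / 1.4²
  = 10.0362 · 10.44 / 1.96
  = 53.46
Round up → n = 54 per group.

n = 54 per group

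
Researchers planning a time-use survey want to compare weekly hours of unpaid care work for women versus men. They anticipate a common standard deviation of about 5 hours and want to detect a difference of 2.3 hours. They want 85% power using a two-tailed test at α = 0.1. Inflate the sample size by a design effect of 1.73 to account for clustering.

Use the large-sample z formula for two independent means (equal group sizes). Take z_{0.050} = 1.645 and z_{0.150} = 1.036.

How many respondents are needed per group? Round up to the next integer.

n = (z_{α/2} + z_β)² · (σ₁² + σ₂²) / δ²
  = (1.645 + 1.036)² · (2·5² = 50) / 2.3²
  = 7.1878 · 50 / 5.29
  = 67.94
Design effect: 1.73 × 67.94 = 117.53.
Round up → n = 118 per group.

n = 118 per group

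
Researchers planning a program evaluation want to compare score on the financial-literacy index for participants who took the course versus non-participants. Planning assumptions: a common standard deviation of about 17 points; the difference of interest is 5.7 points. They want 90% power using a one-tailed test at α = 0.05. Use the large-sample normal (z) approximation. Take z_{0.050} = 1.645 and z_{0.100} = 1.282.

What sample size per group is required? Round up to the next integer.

n = 153 per group

n = (z_α + z_β)² · (σ₁² + σ₂²) / δ²
  = (1.645 + 1.282)² · (2·17² = 578) / 5.7²
  = 8.5673 · 578 / 32.49
  = 152.41
Round up → n = 153 per group.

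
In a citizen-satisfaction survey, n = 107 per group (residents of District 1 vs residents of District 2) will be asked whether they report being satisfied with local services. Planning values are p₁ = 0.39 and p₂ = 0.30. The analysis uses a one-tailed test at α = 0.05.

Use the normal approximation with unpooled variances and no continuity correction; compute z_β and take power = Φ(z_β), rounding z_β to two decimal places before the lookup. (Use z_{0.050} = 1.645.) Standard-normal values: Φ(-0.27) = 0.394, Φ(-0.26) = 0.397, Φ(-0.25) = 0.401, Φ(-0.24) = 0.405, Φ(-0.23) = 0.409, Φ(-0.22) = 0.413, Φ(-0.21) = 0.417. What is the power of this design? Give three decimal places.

Power ≈ 0.401

z_β = |p₁−p₂|·√(n/[p₁q₁+p₂q₂]) − z_α
    = 0.09 · √(107/0.4479) − 1.645
    = 0.09 · 15.4562 − 1.645
    = 1.3911 − 1.645 = -0.2539 → -0.25
Power = Φ(-0.25) = 0.401.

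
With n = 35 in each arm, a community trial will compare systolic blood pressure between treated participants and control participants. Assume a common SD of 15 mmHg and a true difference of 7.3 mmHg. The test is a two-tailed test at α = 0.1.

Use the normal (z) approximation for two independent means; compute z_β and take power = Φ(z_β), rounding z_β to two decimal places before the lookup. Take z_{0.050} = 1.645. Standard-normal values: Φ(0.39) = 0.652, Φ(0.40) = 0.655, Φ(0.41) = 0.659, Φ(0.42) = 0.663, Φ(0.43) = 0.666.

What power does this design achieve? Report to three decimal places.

z_β = δ·√(n/(σ₁²+σ₂²)) − z_{α/2}
    = 7.3 · √(35/450) − 1.645
    = 7.3 · 0.27889 − 1.645
    = 2.0359 − 1.645 = 0.3909 → 0.39
Power = Φ(0.39) = 0.652.

Power ≈ 0.652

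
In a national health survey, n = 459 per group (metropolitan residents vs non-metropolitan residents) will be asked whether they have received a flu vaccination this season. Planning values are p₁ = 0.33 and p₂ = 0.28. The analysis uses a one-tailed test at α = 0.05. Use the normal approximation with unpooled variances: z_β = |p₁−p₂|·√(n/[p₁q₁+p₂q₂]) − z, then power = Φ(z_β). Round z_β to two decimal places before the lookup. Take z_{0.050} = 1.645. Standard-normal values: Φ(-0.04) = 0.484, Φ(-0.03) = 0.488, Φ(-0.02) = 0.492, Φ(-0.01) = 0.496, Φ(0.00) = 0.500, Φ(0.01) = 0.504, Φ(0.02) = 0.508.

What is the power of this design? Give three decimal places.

Power ≈ 0.500

z_β = |p₁−p₂|·√(n/[p₁q₁+p₂q₂]) − z_α
    = 0.05 · √(459/0.4227) − 1.645
    = 0.05 · 32.9526 − 1.645
    = 1.6476 − 1.645 = 0.0026 → 0.00
Power = Φ(0.00) = 0.500.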